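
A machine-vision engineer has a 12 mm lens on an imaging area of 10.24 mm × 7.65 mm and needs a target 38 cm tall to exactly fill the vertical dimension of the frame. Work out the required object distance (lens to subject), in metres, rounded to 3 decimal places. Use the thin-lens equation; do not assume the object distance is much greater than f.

W: 38 cm = 380 mm.
Magnification m = h/W = dᵢ/dₒ; combined with 1/f = 1/dₒ + 1/dᵢ this gives dₒ = f·(1 + W/h).
dₒ = 12 mm × (1 + 380/7.65) = 12 × 50.6732 ≈ 608.078 mm = 0.608078 m.

0.608 m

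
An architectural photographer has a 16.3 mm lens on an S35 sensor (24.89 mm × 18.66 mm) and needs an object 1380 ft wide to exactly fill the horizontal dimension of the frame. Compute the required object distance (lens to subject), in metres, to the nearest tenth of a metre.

W: 1380 ft × 304.8 mm/ft = 420623.99 mm.
Magnification m = w/W = dᵢ/dₒ; combined with 1/f = 1/dₒ + 1/dᵢ this gives dₒ = f·(1 + W/w).
dₒ = 16.3 mm × (1 + 420624/24.89) = 16.3 × 16900.3165 ≈ 275475.158 mm = 275.475 m.

275.5 m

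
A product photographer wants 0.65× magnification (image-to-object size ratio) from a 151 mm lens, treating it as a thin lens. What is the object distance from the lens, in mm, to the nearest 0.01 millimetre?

383.31 mm

With m = dᵢ/dₒ and 1/f = 1/dₒ + 1/dᵢ, substituting dᵢ = m·dₒ gives 1/f = (1 + 1/m)/dₒ, hence dₒ = f·(1 + 1/m).
dₒ = 151 × (1 + 1/0.65) = 151 × 2.53846 ≈ 383.308 mm.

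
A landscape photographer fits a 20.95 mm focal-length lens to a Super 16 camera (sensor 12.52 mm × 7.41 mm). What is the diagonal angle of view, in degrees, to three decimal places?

Sensor diagonal = √(12.52² + 7.41²) = √211.6585 ≈ 14.5485 mm.
Angle of view α = 2·arctan(d/2f) with d = 14.5485 mm and f = 20.95 mm.
d/2f = 0.34722; arctan(0.34722) ≈ 19.1480°, so α ≈ 38.2960°.

38.296°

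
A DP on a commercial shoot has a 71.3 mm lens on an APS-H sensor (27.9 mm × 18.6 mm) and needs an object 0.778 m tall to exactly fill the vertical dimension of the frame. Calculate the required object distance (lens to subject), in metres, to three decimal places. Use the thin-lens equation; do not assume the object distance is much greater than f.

3.054 m

W: 0.778 m = 778 mm.
Magnification m = h/W = dᵢ/dₒ; combined with 1/f = 1/dₒ + 1/dᵢ this gives dₒ = f·(1 + W/h).
dₒ = 71.3 mm × (1 + 778/18.6) = 71.3 × 42.8280 ≈ 3053.633 mm = 3.05363 m.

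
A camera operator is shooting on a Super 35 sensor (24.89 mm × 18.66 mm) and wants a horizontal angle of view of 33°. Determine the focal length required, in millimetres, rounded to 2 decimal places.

42.01 mm

From α = 2·arctan(w/2f) we get f = w / (2·tan(α/2)).
With w = 24.89 mm and α/2 = 16.5°, tan(α/2) ≈ 0.29621, so f ≈ 24.89 / 0.59243 ≈ 42.0136 mm.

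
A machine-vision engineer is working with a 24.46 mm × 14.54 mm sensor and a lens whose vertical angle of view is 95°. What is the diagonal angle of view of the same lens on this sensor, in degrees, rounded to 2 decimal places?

From the vertical AOV: f = 14.54 / (2·tan(47.5°)) = 14.54 / 2.18262 ≈ 6.6617 mm.
Sensor diagonal = √(24.46² + 14.54²) = √809.7032 ≈ 28.4553 mm.
Diagonal AOV = 2·arctan(28.4553 / (2 × 6.6617)) = 2·arctan(2.13573) ≈ 129.8197°.

129.82°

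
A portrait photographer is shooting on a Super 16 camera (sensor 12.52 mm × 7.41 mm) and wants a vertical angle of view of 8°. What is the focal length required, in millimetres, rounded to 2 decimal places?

52.98 mm

From α = 2·arctan(h/2f) we get f = h / (2·tan(α/2)).
With h = 7.41 mm and α/2 = 4°, tan(α/2) ≈ 0.06993, so f ≈ 7.41 / 0.13985 ≈ 52.9840 mm.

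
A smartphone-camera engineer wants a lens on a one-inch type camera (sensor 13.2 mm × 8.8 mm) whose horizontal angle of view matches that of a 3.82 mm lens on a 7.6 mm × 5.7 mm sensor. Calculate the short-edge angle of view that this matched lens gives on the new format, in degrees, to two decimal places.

Equal horizontal AOV ⇒ f₂ = f₁ · 13.2/7.6 = 3.82 × 1.73684 ≈ 6.6347 mm.
Short-edge AOV on the new format = 2·arctan(8.8 / (2 × 6.6347)) = 2·arctan(0.66318) ≈ 67.1028°.

67.10°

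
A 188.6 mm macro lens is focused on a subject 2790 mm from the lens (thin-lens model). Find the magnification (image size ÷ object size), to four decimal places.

0.0725×

Thin lens: 1/f = 1/dₒ + 1/dᵢ → 1/dᵢ = 1/188.6 − 1/2790 = 0.0049438 mm⁻¹, so dᵢ ≈ 202.2734 mm.
Magnification m = dᵢ/dₒ = 202.2734/2790 ≈ 0.07250.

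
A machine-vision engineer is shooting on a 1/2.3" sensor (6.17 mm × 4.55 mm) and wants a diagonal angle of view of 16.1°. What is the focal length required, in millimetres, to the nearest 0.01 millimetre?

27.10 mm

Sensor diagonal = √(6.17² + 4.55²) = √58.7714 ≈ 7.6663 mm.
From α = 2·arctan(d/2f) we get f = d / (2·tan(α/2)).
With d = 7.6663 mm and α/2 = 8.05°, tan(α/2) ≈ 0.14143, so f ≈ 7.6663 / 0.28286 ≈ 27.1025 mm.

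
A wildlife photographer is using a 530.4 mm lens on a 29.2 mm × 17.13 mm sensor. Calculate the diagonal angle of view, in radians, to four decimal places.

Sensor diagonal = √(29.2² + 17.13²) = √1146.0769 ≈ 33.8538 mm.
Angle of view α = 2·arctan(d/2f) with d = 33.8538 mm and f = 530.4 mm.
d/2f = 0.03191; arctan(0.03191) ≈ 0.0319 rad, so α ≈ 0.0638 rad.

0.0638 rad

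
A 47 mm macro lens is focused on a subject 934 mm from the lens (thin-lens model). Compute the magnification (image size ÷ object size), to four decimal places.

0.0530×

Thin lens: 1/f = 1/dₒ + 1/dᵢ → 1/dᵢ = 1/47 − 1/934 = 0.0202059 mm⁻¹, so dᵢ ≈ 49.4904 mm.
Magnification m = dᵢ/dₒ = 49.4904/934 ≈ 0.05299.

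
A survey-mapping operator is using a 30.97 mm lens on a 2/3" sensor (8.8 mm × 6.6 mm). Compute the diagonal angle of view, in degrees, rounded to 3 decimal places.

Sensor diagonal = √(8.8² + 6.6²) = √121.0000 ≈ 11.0000 mm.
Angle of view α = 2·arctan(d/2f) with d = 11.0000 mm and f = 30.97 mm.
d/2f = 0.17759; arctan(0.17759) ≈ 10.0702°, so α ≈ 20.1405°.

20.140°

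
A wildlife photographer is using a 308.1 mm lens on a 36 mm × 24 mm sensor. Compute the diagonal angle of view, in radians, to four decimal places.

0.1402 rad

Sensor diagonal = √(36² + 24²) = √1872.0000 ≈ 43.2666 mm.
Angle of view α = 2·arctan(d/2f) with d = 43.2666 mm and f = 308.1 mm.
d/2f = 0.07022; arctan(0.07022) ≈ 0.0701 rad, so α ≈ 0.1402 rad.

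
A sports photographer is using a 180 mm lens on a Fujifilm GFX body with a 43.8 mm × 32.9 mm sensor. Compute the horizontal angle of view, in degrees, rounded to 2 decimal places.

Angle of view α = 2·arctan(w/2f) with w = 43.8 mm and f = 180 mm.
w/2f = 0.12167; arctan(0.12167) ≈ 6.9369°, so α ≈ 13.8738°.

13.87°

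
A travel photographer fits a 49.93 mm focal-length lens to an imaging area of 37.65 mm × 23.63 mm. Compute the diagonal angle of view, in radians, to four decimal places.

Sensor diagonal = √(37.65² + 23.63²) = √1975.8994 ≈ 44.4511 mm.
Angle of view α = 2·arctan(d/2f) with d = 44.4511 mm and f = 49.93 mm.
d/2f = 0.44513; arctan(0.44513) ≈ 0.4188 rad, so α ≈ 0.8376 rad.

0.8376 rad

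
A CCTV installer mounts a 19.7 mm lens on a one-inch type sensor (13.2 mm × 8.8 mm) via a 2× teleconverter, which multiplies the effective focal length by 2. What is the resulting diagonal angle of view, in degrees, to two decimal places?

22.77°

Effective focal length f = 19.7 × 2 = 39.4 mm.
Sensor diagonal = √(13.2² + 8.8²) = √251.6800 ≈ 15.8644 mm.
α = 2·arctan(15.864 / (2 × 39.4)) = 2·arctan(0.20133) ≈ 22.7658°.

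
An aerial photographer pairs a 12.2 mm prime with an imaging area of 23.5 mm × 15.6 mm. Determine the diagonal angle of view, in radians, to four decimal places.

Sensor diagonal = √(23.5² + 15.6²) = √795.6100 ≈ 28.2066 mm.
Angle of view α = 2·arctan(d/2f) with d = 28.2066 mm and f = 12.2 mm.
d/2f = 1.15601; arctan(1.15601) ≈ 0.8576 rad, so α ≈ 1.7153 rad.

1.7153 rad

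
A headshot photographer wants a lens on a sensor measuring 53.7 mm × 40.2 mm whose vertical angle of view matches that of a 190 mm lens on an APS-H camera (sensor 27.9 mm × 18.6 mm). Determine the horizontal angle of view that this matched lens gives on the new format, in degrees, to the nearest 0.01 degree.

7.48°

Equal vertical AOV ⇒ f₂ = f₁ · 40.2/18.6 = 190 × 2.16129 ≈ 410.6452 mm.
Horizontal AOV on the new format = 2·arctan(53.7 / (2 × 410.6452)) = 2·arctan(0.06538) ≈ 7.4819°.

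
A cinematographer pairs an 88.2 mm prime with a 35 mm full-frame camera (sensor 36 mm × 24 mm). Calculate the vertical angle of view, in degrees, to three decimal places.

Angle of view α = 2·arctan(h/2f) with h = 24 mm and f = 88.2 mm.
h/2f = 0.13605; arctan(0.13605) ≈ 7.7478°, so α ≈ 15.4955°.

15.496°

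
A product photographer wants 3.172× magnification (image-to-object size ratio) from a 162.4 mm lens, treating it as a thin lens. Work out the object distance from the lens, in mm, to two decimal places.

213.60 mm

With m = dᵢ/dₒ and 1/f = 1/dₒ + 1/dᵢ, substituting dᵢ = m·dₒ gives 1/f = (1 + 1/m)/dₒ, hence dₒ = f·(1 + 1/m).
dₒ = 162.4 × (1 + 1/3.172) = 162.4 × 1.31526 ≈ 213.598 mm.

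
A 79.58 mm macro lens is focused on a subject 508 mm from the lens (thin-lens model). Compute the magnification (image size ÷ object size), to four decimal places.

Thin lens: 1/f = 1/dₒ + 1/dᵢ → 1/dᵢ = 1/79.58 − 1/508 = 0.0105975 mm⁻¹, so dᵢ ≈ 94.3622 mm.
Magnification m = dᵢ/dₒ = 94.3622/508 ≈ 0.18575.

0.1858×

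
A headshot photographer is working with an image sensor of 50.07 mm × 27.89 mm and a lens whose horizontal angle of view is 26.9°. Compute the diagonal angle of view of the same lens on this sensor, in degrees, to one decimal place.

30.6°

From the horizontal AOV: f = 50.07 / (2·tan(13.45°)) = 50.07 / 0.47831 ≈ 104.6806 mm.
Sensor diagonal = √(50.07² + 27.89²) = √3284.8570 ≈ 57.3137 mm.
Diagonal AOV = 2·arctan(57.3137 / (2 × 104.6806)) = 2·arctan(0.27375) ≈ 30.6198°.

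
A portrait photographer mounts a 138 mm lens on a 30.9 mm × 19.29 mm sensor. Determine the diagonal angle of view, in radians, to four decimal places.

0.2624 rad

Sensor diagonal = √(30.9² + 19.29²) = √1326.9141 ≈ 36.4268 mm.
Angle of view α = 2·arctan(d/2f) with d = 36.4268 mm and f = 138 mm.
d/2f = 0.13198; arctan(0.13198) ≈ 0.1312 rad, so α ≈ 0.2624 rad.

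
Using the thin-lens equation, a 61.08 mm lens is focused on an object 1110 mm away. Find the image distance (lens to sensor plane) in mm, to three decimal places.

64.637 mm

1/dᵢ = 1/f − 1/dₒ = 1/61.08 − 1/1110 = 0.0154711 mm⁻¹.
dᵢ = 1/0.0154711 ≈ 64.6368 mm.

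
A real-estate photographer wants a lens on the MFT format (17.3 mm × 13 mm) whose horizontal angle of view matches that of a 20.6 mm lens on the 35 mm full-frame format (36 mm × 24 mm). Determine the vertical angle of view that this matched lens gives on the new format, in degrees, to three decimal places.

Equal horizontal AOV ⇒ f₂ = f₁ · 17.3/36 = 20.6 × 0.48056 ≈ 9.8994 mm.
Vertical AOV on the new format = 2·arctan(13 / (2 × 9.8994)) = 2·arctan(0.65660) ≈ 66.5780°.

66.578°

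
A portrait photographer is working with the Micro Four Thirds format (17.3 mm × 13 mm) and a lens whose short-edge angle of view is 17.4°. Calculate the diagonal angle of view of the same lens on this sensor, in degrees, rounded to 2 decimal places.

From the short-edge AOV: f = 13 / (2·tan(8.7°)) = 13 / 0.30604 ≈ 42.4777 mm.
Sensor diagonal = √(17.3² + 13²) = √468.2900 ≈ 21.6400 mm.
Diagonal AOV = 2·arctan(21.6400 / (2 × 42.4777)) = 2·arctan(0.25472) ≈ 28.5812°.

28.58°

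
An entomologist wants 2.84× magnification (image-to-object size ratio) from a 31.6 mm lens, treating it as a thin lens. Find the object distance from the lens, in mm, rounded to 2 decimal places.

With m = dᵢ/dₒ and 1/f = 1/dₒ + 1/dᵢ, substituting dᵢ = m·dₒ gives 1/f = (1 + 1/m)/dₒ, hence dₒ = f·(1 + 1/m).
dₒ = 31.6 × (1 + 1/2.84) = 31.6 × 1.35211 ≈ 42.727 mm.

42.73 mm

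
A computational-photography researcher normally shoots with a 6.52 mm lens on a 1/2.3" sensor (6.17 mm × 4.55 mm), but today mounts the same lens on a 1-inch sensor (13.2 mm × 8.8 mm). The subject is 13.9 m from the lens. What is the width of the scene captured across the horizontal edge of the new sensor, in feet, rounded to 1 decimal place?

92.3 ft

The focal length stays 6.52 mm; the relevant sensor dimension is now w = 13.2 mm. Object distance dₒ = 13.9 m = 13900 mm.
Thin-lens field width W = w·(dₒ − f)/f = 13.2 × (13900 − 6.52)/6.52 ≈ 28127.904 mm = 28127.904/304.8 ft = 92.2832 ft.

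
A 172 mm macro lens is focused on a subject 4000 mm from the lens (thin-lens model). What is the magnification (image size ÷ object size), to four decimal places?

Thin lens: 1/f = 1/dₒ + 1/dᵢ → 1/dᵢ = 1/172 − 1/4000 = 0.0055640 mm⁻¹, so dᵢ ≈ 179.7283 mm.
Magnification m = dᵢ/dₒ = 179.7283/4000 ≈ 0.04493.

0.0449×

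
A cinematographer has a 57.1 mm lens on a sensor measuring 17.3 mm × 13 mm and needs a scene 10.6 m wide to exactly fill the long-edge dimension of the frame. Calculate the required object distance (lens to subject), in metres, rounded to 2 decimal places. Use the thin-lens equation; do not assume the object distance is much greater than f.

W: 10.6 m = 10600 mm.
Magnification m = w/W = dᵢ/dₒ; combined with 1/f = 1/dₒ + 1/dᵢ this gives dₒ = f·(1 + W/w).
dₒ = 57.1 mm × (1 + 10600/17.3) = 57.1 × 613.7168 ≈ 35043.227 mm = 35.0432 m.

35.04 m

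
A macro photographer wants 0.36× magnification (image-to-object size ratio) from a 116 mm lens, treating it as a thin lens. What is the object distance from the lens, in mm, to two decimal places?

With m = dᵢ/dₒ and 1/f = 1/dₒ + 1/dᵢ, substituting dᵢ = m·dₒ gives 1/f = (1 + 1/m)/dₒ, hence dₒ = f·(1 + 1/m).
dₒ = 116 × (1 + 1/0.36) = 116 × 3.77778 ≈ 438.222 mm.

438.22 mm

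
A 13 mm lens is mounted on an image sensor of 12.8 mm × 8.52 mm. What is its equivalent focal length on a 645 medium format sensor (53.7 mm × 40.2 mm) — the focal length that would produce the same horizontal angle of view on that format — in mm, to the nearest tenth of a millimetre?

Equal angle of view means equal width/f ratio, so f₂ = f₁ · (width₂/width₁) = 13 × 53.7/12.8.
f₂ = 13 × 4.19531 ≈ 54.539 mm.

54.5 mm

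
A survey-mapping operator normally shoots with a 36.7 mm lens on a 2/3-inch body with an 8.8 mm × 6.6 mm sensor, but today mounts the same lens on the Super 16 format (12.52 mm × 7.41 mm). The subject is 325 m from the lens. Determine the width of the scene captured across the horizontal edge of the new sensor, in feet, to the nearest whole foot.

The focal length stays 36.7 mm; the relevant sensor dimension is now w = 12.52 mm. Object distance dₒ = 325 m = 325000 mm.
Thin-lens field width W = w·(dₒ − f)/f = 12.52 × (325000 − 36.7)/36.7 ≈ 110859.415 mm = 110859.415/304.8 ft = 363.712 ft.

364 ft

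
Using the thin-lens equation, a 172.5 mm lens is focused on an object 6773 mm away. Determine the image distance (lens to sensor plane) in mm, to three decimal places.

1/dᵢ = 1/f − 1/dₒ = 1/172.5 − 1/6773 = 0.0056495 mm⁻¹.
dᵢ = 1/0.0056495 ≈ 177.0082 mm.

177.008 mm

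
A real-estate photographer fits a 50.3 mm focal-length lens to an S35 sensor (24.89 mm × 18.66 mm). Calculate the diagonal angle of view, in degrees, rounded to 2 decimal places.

34.37°

Sensor diagonal = √(24.89² + 18.66²) = √967.7077 ≈ 31.1080 mm.
Angle of view α = 2·arctan(d/2f) with d = 31.1080 mm and f = 50.3 mm.
d/2f = 0.30922; arctan(0.30922) ≈ 17.1829°, so α ≈ 34.3658°.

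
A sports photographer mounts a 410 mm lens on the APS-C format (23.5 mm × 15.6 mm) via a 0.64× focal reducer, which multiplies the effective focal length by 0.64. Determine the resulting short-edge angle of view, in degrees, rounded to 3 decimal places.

Effective focal length f = 410 × 0.64 = 262.4 mm.
α = 2·arctan(15.6 / (2 × 262.4)) = 2·arctan(0.02973) ≈ 3.4053°.

3.405°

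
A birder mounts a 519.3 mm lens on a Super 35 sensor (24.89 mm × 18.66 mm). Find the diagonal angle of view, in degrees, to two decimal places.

Sensor diagonal = √(24.89² + 18.66²) = √967.7077 ≈ 31.1080 mm.
Angle of view α = 2·arctan(d/2f) with d = 31.1080 mm and f = 519.3 mm.
d/2f = 0.02995; arctan(0.02995) ≈ 1.7156°, so α ≈ 3.4312°.

3.43°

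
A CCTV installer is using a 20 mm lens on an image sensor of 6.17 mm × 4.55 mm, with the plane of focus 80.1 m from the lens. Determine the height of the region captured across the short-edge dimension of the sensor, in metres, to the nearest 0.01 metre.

dₒ: 80.1 m = 80100 mm.
Similar triangles through the lens centre give W/dₒ = h/dᵢ; with 1/f = 1/dₒ + 1/dᵢ this gives W = h·(dₒ − f)/f.
W = 4.55 mm × (80100 − 20) / 20 = 4.55 × 4004.0000 ≈ 18218.200 mm = 18.2182 m.

18.22 m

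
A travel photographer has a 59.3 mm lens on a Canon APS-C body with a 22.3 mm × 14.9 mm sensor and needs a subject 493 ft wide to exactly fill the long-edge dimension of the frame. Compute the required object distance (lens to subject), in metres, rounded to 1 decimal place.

399.6 m

W: 493 ft × 304.8 mm/ft = 150266.40 mm.
Magnification m = w/W = dᵢ/dₒ; combined with 1/f = 1/dₒ + 1/dᵢ this gives dₒ = f·(1 + W/w).
dₒ = 59.3 mm × (1 + 150266/22.3) = 59.3 × 6739.4034 ≈ 399646.620 mm = 399.647 m.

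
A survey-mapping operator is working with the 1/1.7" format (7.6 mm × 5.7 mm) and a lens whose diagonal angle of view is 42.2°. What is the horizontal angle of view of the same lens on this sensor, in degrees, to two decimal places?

34.31°

Sensor diagonal = √(7.6² + 5.7²) = √90.2500 ≈ 9.5000 mm.
From the diagonal AOV: f = 9.5000 / (2·tan(21.1°)) = 9.5000 / 0.77174 ≈ 12.3099 mm.
Horizontal AOV = 2·arctan(7.6 / (2 × 12.3099)) = 2·arctan(0.30869) ≈ 34.3103°.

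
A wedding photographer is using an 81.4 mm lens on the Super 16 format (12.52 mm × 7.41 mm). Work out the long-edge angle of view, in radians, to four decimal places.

0.1535 rad

Angle of view α = 2·arctan(w/2f) with w = 12.52 mm and f = 81.4 mm.
w/2f = 0.07690; arctan(0.07690) ≈ 0.0768 rad, so α ≈ 0.1535 rad.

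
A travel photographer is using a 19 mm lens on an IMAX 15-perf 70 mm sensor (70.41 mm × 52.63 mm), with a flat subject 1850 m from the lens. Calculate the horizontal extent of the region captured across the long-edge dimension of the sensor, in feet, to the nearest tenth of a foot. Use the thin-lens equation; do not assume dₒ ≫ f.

dₒ: 1850 m = 1.85e+06 mm.
Similar triangles through the lens centre give W/dₒ = w/dᵢ; with 1/f = 1/dₒ + 1/dᵢ this gives W = w·(dₒ − f)/f.
W = 70.41 mm × (1.85e+06 − 19) / 19 = 70.41 × 97367.4211 ≈ 6855640.116 mm = 6855640.116/304.8 ft = 22492.3 ft.

22492.3 ft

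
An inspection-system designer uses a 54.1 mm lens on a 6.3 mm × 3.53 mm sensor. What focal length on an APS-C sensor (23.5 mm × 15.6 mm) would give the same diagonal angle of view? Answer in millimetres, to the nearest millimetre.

211 mm

Sensor diagonal = √(6.3² + 3.53²) = √52.1509 ≈ 7.2216 mm.
Sensor diagonal = √(23.5² + 15.6²) = √795.6100 ≈ 28.2066 mm.
Equal angle of view means equal diagonal/f ratio, so f₂ = f₁ · (diagonal₂/diagonal₁) = 54.1 × 28.2066/7.2216.
f₂ = 54.1 × 3.90588 ≈ 211.308 mm.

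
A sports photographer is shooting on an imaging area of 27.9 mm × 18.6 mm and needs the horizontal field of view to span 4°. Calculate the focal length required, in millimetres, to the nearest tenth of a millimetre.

399.5 mm

From α = 2·arctan(w/2f) we get f = w / (2·tan(α/2)).
With w = 27.9 mm and α/2 = 2°, tan(α/2) ≈ 0.03492, so f ≈ 27.9 / 0.06984 ≈ 399.4757 mm.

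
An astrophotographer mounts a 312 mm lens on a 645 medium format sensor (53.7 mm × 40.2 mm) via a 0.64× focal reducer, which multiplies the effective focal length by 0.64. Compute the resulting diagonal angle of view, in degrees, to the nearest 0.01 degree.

Effective focal length f = 312 × 0.64 = 199.68 mm.
Sensor diagonal = √(53.7² + 40.2²) = √4499.7300 ≈ 67.0800 mm.
α = 2·arctan(67.080 / (2 × 199.68)) = 2·arctan(0.16797) ≈ 19.0698°.

19.07°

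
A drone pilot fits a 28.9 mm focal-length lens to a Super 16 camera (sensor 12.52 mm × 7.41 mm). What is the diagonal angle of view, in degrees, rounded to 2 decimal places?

Sensor diagonal = √(12.52² + 7.41²) = √211.6585 ≈ 14.5485 mm.
Angle of view α = 2·arctan(d/2f) with d = 14.5485 mm and f = 28.9 mm.
d/2f = 0.25170; arctan(0.25170) ≈ 14.1281°, so α ≈ 28.2562°.

28.26°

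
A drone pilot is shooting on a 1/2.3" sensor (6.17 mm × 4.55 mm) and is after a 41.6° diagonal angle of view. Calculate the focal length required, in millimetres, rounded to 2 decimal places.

Sensor diagonal = √(6.17² + 4.55²) = √58.7714 ≈ 7.6663 mm.
From α = 2·arctan(d/2f) we get f = d / (2·tan(α/2)).
With d = 7.6663 mm and α/2 = 20.8°, tan(α/2) ≈ 0.37986, so f ≈ 7.6663 / 0.75973 ≈ 10.0908 mm.

10.09 mm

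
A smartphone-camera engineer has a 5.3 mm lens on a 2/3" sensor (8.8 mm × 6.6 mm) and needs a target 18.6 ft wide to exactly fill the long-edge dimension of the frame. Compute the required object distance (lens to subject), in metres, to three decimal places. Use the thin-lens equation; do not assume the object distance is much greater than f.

3.420 m

W: 18.6 ft × 304.8 mm/ft = 5669.28 mm.
Magnification m = w/W = dᵢ/dₒ; combined with 1/f = 1/dₒ + 1/dᵢ this gives dₒ = f·(1 + W/w).
dₒ = 5.3 mm × (1 + 5669.28/8.8) = 5.3 × 645.2363 ≈ 3419.753 mm = 3.41975 m.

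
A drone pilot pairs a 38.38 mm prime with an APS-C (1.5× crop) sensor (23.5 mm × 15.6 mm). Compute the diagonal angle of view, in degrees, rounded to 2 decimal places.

40.35°

Sensor diagonal = √(23.5² + 15.6²) = √795.6100 ≈ 28.2066 mm.
Angle of view α = 2·arctan(d/2f) with d = 28.2066 mm and f = 38.38 mm.
d/2f = 0.36746; arctan(0.36746) ≈ 20.1766°, so α ≈ 40.3532°.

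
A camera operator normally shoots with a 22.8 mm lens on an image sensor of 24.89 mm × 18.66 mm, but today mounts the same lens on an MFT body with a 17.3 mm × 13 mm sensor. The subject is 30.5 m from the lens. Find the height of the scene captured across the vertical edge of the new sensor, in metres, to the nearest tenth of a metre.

The focal length stays 22.8 mm; the relevant sensor dimension is now h = 13 mm. Object distance dₒ = 30.5 m = 30500 mm.
Thin-lens field height W = h·(dₒ − f)/f = 13 × (30500 − 22.8)/22.8 ≈ 17377.351 mm = 17.3774 m.

17.4 m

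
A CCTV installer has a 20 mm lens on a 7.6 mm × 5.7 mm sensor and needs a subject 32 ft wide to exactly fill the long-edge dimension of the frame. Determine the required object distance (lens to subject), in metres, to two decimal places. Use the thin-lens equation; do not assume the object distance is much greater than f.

25.69 m

W: 32 ft × 304.8 mm/ft = 9753.60 mm.
Magnification m = w/W = dᵢ/dₒ; combined with 1/f = 1/dₒ + 1/dᵢ this gives dₒ = f·(1 + W/w).
dₒ = 20 mm × (1 + 9753.6/7.6) = 20 × 1284.3684 ≈ 25687.368 mm = 25.6874 m.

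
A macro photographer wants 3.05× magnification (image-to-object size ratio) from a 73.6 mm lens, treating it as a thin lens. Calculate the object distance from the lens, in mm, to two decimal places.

With m = dᵢ/dₒ and 1/f = 1/dₒ + 1/dᵢ, substituting dᵢ = m·dₒ gives 1/f = (1 + 1/m)/dₒ, hence dₒ = f·(1 + 1/m).
dₒ = 73.6 × (1 + 1/3.05) = 73.6 × 1.32787 ≈ 97.731 mm.

97.73 mm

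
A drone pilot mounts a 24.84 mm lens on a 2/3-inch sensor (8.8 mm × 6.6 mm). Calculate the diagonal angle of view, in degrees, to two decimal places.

Sensor diagonal = √(8.8² + 6.6²) = √121.0000 ≈ 11.0000 mm.
Angle of view α = 2·arctan(d/2f) with d = 11.0000 mm and f = 24.84 mm.
d/2f = 0.22142; arctan(0.22142) ≈ 12.4848°, so α ≈ 24.9697°.

24.97°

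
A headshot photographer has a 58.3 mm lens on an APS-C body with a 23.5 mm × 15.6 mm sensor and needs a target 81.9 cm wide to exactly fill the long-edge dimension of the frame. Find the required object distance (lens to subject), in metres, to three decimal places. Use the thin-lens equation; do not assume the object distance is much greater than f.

2.090 m

W: 81.9 cm = 819 mm.
Magnification m = w/W = dᵢ/dₒ; combined with 1/f = 1/dₒ + 1/dᵢ this gives dₒ = f·(1 + W/w).
dₒ = 58.3 mm × (1 + 819/23.5) = 58.3 × 35.8511 ≈ 2090.117 mm = 2.09012 m.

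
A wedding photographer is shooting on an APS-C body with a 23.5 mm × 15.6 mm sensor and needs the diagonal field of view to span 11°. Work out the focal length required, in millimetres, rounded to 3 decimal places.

146.468 mm

Sensor diagonal = √(23.5² + 15.6²) = √795.6100 ≈ 28.2066 mm.
From α = 2·arctan(d/2f) we get f = d / (2·tan(α/2)).
With d = 28.2066 mm and α/2 = 5.5°, tan(α/2) ≈ 0.09629, so f ≈ 28.2066 / 0.19258 ≈ 146.4682 mm.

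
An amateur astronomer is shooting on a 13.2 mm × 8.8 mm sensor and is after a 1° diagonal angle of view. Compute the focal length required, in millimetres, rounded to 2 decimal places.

908.94 mm

Sensor diagonal = √(13.2² + 8.8²) = √251.6800 ≈ 15.8644 mm.
From α = 2·arctan(d/2f) we get f = d / (2·tan(α/2)).
With d = 15.8644 mm and α/2 = 0.5°, tan(α/2) ≈ 0.00873, so f ≈ 15.8644 / 0.01745 ≈ 908.9416 mm.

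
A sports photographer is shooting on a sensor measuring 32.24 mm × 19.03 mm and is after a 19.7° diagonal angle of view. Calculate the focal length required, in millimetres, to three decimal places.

Sensor diagonal = √(32.24² + 19.03²) = √1401.5585 ≈ 37.4374 mm.
From α = 2·arctan(d/2f) we get f = d / (2·tan(α/2)).
With d = 37.4374 mm and α/2 = 9.85°, tan(α/2) ≈ 0.17363, so f ≈ 37.4374 / 0.34726 ≈ 107.8087 mm.

107.809 mm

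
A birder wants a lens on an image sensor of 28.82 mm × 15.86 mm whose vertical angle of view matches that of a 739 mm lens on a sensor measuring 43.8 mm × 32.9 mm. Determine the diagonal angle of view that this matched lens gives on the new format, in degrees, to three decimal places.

Equal vertical AOV ⇒ f₂ = f₁ · 15.86/32.9 = 739 × 0.48207 ≈ 356.2474 mm.
Sensor diagonal = √(28.82² + 15.86²) = √1082.1320 ≈ 32.8958 mm.
Diagonal AOV on the new format = 2·arctan(32.8958 / (2 × 356.2474)) = 2·arctan(0.04617) ≈ 5.2869°.

5.287°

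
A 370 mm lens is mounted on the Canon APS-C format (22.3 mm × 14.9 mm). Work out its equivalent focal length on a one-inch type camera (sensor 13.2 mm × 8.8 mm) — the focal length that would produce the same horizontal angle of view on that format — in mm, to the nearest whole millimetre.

Equal angle of view means equal width/f ratio, so f₂ = f₁ · (width₂/width₁) = 370 × 13.2/22.3.
f₂ = 370 × 0.59193 ≈ 219.013 mm.

219 mm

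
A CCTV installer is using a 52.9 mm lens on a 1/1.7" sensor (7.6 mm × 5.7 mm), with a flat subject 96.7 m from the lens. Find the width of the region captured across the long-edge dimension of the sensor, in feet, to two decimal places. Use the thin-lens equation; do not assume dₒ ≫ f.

45.55 ft

dₒ: 96.7 m = 96700 mm.
Similar triangles through the lens centre give W/dₒ = w/dᵢ; with 1/f = 1/dₒ + 1/dᵢ this gives W = w·(dₒ − f)/f.
W = 7.6 mm × (96700 − 52.9) / 52.9 = 7.6 × 1826.9773 ≈ 13885.028 mm = 13885.028/304.8 ft = 45.5546 ft.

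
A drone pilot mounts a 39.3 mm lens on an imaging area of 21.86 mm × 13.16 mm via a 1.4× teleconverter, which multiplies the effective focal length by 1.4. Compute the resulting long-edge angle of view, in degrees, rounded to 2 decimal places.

22.47°

Effective focal length f = 39.3 × 1.4 = 55.02 mm.
α = 2·arctan(21.86 / (2 × 55.02)) = 2·arctan(0.19866) ≈ 22.4716°.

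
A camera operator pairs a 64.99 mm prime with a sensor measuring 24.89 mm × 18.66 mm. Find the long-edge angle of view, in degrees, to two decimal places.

Angle of view α = 2·arctan(w/2f) with w = 24.89 mm and f = 64.99 mm.
w/2f = 0.19149; arctan(0.19149) ≈ 10.8404°, so α ≈ 21.6808°.

21.68°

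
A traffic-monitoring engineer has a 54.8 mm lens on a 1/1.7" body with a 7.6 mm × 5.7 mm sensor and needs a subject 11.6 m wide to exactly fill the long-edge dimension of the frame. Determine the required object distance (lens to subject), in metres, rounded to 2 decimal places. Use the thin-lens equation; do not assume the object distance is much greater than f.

83.70 m

W: 11.6 m = 11600 mm.
Magnification m = w/W = dᵢ/dₒ; combined with 1/f = 1/dₒ + 1/dᵢ this gives dₒ = f·(1 + W/w).
dₒ = 54.8 mm × (1 + 11600/7.6) = 54.8 × 1527.3158 ≈ 83696.905 mm = 83.6969 m.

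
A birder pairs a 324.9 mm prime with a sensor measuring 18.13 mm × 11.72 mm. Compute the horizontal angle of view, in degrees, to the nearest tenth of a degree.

3.2°

Angle of view α = 2·arctan(w/2f) with w = 18.13 mm and f = 324.9 mm.
w/2f = 0.02790; arctan(0.02790) ≈ 1.5982°, so α ≈ 3.1964°.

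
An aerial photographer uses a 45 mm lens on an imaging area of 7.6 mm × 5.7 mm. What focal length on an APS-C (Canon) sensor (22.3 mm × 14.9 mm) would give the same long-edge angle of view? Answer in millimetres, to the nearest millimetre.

132 mm

Equal angle of view means equal width/f ratio, so f₂ = f₁ · (width₂/width₁) = 45 × 22.3/7.6.
f₂ = 45 × 2.93421 ≈ 132.039 mm.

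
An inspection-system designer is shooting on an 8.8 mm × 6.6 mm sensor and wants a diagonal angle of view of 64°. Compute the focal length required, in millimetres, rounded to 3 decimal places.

Sensor diagonal = √(8.8² + 6.6²) = √121.0000 ≈ 11.0000 mm.
From α = 2·arctan(d/2f) we get f = d / (2·tan(α/2)).
With d = 11.0000 mm and α/2 = 32°, tan(α/2) ≈ 0.62487, so f ≈ 11.0000 / 1.24974 ≈ 8.8018 mm.

8.802 mm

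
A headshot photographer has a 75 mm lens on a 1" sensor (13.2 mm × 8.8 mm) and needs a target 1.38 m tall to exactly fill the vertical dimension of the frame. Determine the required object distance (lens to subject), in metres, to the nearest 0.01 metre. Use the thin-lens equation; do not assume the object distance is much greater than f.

W: 1.38 m = 1380 mm.
Magnification m = h/W = dᵢ/dₒ; combined with 1/f = 1/dₒ + 1/dᵢ this gives dₒ = f·(1 + W/h).
dₒ = 75 mm × (1 + 1380/8.8) = 75 × 157.8182 ≈ 11836.364 mm = 11.8364 m.

11.84 m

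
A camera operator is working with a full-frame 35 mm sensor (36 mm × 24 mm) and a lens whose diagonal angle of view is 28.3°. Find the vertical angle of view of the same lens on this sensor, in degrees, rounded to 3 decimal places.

15.922°

Sensor diagonal = √(36² + 24²) = √1872.0000 ≈ 43.2666 mm.
From the diagonal AOV: f = 43.2666 / (2·tan(14.15°)) = 43.2666 / 0.50422 ≈ 85.8088 mm.
Vertical AOV = 2·arctan(24 / (2 × 85.8088)) = 2·arctan(0.13985) ≈ 15.9219°.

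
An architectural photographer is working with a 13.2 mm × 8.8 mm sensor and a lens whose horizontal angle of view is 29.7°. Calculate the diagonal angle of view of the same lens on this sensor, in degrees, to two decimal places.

From the horizontal AOV: f = 13.2 / (2·tan(14.85°)) = 13.2 / 0.53029 ≈ 24.8920 mm.
Sensor diagonal = √(13.2² + 8.8²) = √251.6800 ≈ 15.8644 mm.
Diagonal AOV = 2·arctan(15.8644 / (2 × 24.8920)) = 2·arctan(0.31866) ≈ 35.3505°.

35.35°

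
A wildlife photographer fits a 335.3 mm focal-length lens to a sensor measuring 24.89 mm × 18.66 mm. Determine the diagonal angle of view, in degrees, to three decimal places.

Sensor diagonal = √(24.89² + 18.66²) = √967.7077 ≈ 31.1080 mm.
Angle of view α = 2·arctan(d/2f) with d = 31.1080 mm and f = 335.3 mm.
d/2f = 0.04639; arctan(0.04639) ≈ 2.6560°, so α ≈ 5.3119°.

5.312°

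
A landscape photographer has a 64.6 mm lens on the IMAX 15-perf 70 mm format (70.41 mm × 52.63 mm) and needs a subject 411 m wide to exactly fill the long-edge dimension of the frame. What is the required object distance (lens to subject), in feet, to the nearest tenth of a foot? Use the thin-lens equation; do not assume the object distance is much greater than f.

1237.4 ft

W: 411 m = 411000 mm.
Magnification m = w/W = dᵢ/dₒ; combined with 1/f = 1/dₒ + 1/dᵢ this gives dₒ = f·(1 + W/w).
dₒ = 64.6 mm × (1 + 411000/70.41) = 64.6 × 5838.2390 ≈ 377150.241 mm = 377150.241/304.8 ft = 1237.37 ft.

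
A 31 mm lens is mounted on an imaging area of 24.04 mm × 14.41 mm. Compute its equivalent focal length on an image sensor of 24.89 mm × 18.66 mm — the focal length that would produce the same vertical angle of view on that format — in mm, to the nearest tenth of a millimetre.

Equal angle of view means equal height/f ratio, so f₂ = f₁ · (height₂/height₁) = 31 × 18.66/14.41.
f₂ = 31 × 1.29493 ≈ 40.143 mm.

40.1 mm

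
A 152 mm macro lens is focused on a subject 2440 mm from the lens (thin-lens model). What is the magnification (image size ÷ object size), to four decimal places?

Thin lens: 1/f = 1/dₒ + 1/dᵢ → 1/dᵢ = 1/152 − 1/2440 = 0.0061691 mm⁻¹, so dᵢ ≈ 162.0979 mm.
Magnification m = dᵢ/dₒ = 162.0979/2440 ≈ 0.06643.

0.0664×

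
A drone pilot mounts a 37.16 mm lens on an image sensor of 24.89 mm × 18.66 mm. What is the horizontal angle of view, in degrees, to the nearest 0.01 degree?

Angle of view α = 2·arctan(w/2f) with w = 24.89 mm and f = 37.16 mm.
w/2f = 0.33490; arctan(0.33490) ≈ 18.5159°, so α ≈ 37.0317°.

37.03°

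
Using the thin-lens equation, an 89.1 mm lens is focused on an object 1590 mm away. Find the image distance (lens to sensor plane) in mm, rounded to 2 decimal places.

1/dᵢ = 1/f − 1/dₒ = 1/89.1 − 1/1590 = 0.0105944 mm⁻¹.
dᵢ = 1/0.0105944 ≈ 94.3894 mm.

94.39 mm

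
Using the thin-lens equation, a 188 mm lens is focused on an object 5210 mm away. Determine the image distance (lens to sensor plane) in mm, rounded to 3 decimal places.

195.038 mm

1/dᵢ = 1/f − 1/dₒ = 1/188 − 1/5210 = 0.0051272 mm⁻¹.
dᵢ = 1/0.0051272 ≈ 195.0378 mm.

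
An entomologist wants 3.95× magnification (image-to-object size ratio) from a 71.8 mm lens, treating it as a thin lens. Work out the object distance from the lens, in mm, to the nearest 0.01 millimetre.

89.98 mm

With m = dᵢ/dₒ and 1/f = 1/dₒ + 1/dᵢ, substituting dᵢ = m·dₒ gives 1/f = (1 + 1/m)/dₒ, hence dₒ = f·(1 + 1/m).
dₒ = 71.8 × (1 + 1/3.95) = 71.8 × 1.25316 ≈ 89.977 mm.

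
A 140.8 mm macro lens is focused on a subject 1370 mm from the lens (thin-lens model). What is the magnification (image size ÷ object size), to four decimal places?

Thin lens: 1/f = 1/dₒ + 1/dᵢ → 1/dᵢ = 1/140.8 − 1/1370 = 0.0063723 mm⁻¹, so dᵢ ≈ 156.9281 mm.
Magnification m = dᵢ/dₒ = 156.9281/1370 ≈ 0.11455.

0.1145×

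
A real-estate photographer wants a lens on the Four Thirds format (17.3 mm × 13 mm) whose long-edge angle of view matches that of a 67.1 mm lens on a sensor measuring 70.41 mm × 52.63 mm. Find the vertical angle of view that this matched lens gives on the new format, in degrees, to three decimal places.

43.034°

Equal long-edge AOV ⇒ f₂ = f₁ · 17.3/70.41 = 67.1 × 0.24570 ≈ 16.4867 mm.
Vertical AOV on the new format = 2·arctan(13 / (2 × 16.4867)) = 2·arctan(0.39426) ≈ 43.0343°.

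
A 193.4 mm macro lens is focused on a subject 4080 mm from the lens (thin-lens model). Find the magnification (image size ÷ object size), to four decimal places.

Thin lens: 1/f = 1/dₒ + 1/dᵢ → 1/dᵢ = 1/193.4 − 1/4080 = 0.0049255 mm⁻¹, so dᵢ ≈ 203.0237 mm.
Magnification m = dᵢ/dₒ = 203.0237/4080 ≈ 0.04976.

0.0498×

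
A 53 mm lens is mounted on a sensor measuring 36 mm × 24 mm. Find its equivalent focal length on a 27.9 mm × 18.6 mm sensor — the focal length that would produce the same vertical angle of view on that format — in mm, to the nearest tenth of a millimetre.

41.1 mm

Equal angle of view means equal height/f ratio, so f₂ = f₁ · (height₂/height₁) = 53 × 18.6/24.
f₂ = 53 × 0.77500 ≈ 41.075 mm.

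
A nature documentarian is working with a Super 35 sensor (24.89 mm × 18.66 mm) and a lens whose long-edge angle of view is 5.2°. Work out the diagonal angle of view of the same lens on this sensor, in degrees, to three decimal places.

From the long-edge AOV: f = 24.89 / (2·tan(2.6°)) = 24.89 / 0.09082 ≈ 274.0602 mm.
Sensor diagonal = √(24.89² + 18.66²) = √967.7077 ≈ 31.1080 mm.
Diagonal AOV = 2·arctan(31.1080 / (2 × 274.0602)) = 2·arctan(0.05675) ≈ 6.4966°.

6.497°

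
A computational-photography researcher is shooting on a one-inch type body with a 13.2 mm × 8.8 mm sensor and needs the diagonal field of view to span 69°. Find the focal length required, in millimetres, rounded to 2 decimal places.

Sensor diagonal = √(13.2² + 8.8²) = √251.6800 ≈ 15.8644 mm.
From α = 2·arctan(d/2f) we get f = d / (2·tan(α/2)).
With d = 15.8644 mm and α/2 = 34.5°, tan(α/2) ≈ 0.68728, so f ≈ 15.8644 / 1.37456 ≈ 11.5414 mm.

11.54 mm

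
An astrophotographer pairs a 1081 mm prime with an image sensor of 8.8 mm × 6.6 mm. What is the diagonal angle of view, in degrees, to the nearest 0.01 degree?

Sensor diagonal = √(8.8² + 6.6²) = √121.0000 ≈ 11.0000 mm.
Angle of view α = 2·arctan(d/2f) with d = 11.0000 mm and f = 1081 mm.
d/2f = 0.00509; arctan(0.00509) ≈ 0.2915°, so α ≈ 0.5830°.

0.58°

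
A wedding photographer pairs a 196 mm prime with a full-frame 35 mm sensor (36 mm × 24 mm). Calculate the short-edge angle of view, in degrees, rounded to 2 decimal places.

Angle of view α = 2·arctan(h/2f) with h = 24 mm and f = 196 mm.
h/2f = 0.06122; arctan(0.06122) ≈ 3.5035°, so α ≈ 7.0071°.

7.01°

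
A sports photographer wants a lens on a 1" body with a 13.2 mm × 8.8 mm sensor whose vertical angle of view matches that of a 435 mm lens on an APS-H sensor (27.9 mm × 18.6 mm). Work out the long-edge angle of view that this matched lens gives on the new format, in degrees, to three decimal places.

Equal vertical AOV ⇒ f₂ = f₁ · 8.8/18.6 = 435 × 0.47312 ≈ 205.8065 mm.
Long-edge AOV on the new format = 2·arctan(13.2 / (2 × 205.8065)) = 2·arctan(0.03207) ≈ 3.6736°.

3.674°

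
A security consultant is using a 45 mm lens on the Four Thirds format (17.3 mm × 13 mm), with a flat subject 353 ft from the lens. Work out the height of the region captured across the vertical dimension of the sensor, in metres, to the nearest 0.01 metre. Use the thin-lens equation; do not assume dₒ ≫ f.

dₒ: 353 ft × 304.8 mm/ft = 107594.40 mm.
Similar triangles through the lens centre give W/dₒ = h/dᵢ; with 1/f = 1/dₒ + 1/dᵢ this gives W = h·(dₒ − f)/f.
W = 13 mm × (107594 − 45) / 45 = 13 × 2389.9866 ≈ 31069.826 mm = 31.0698 m.

31.07 m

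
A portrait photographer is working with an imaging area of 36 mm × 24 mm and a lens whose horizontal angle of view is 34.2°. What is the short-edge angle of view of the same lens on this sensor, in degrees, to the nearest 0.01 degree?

From the horizontal AOV: f = 36 / (2·tan(17.1°)) = 36 / 0.61528 ≈ 58.5099 mm.
Short-edge AOV = 2·arctan(24 / (2 × 58.5099)) = 2·arctan(0.20509) ≈ 23.1805°.

23.18°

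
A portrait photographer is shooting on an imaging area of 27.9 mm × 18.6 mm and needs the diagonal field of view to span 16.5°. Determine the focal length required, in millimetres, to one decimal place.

Sensor diagonal = √(27.9² + 18.6²) = √1124.3700 ≈ 33.5316 mm.
From α = 2·arctan(d/2f) we get f = d / (2·tan(α/2)).
With d = 33.5316 mm and α/2 = 8.25°, tan(α/2) ≈ 0.14499, so f ≈ 33.5316 / 0.28999 ≈ 115.6318 mm.

115.6 mm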